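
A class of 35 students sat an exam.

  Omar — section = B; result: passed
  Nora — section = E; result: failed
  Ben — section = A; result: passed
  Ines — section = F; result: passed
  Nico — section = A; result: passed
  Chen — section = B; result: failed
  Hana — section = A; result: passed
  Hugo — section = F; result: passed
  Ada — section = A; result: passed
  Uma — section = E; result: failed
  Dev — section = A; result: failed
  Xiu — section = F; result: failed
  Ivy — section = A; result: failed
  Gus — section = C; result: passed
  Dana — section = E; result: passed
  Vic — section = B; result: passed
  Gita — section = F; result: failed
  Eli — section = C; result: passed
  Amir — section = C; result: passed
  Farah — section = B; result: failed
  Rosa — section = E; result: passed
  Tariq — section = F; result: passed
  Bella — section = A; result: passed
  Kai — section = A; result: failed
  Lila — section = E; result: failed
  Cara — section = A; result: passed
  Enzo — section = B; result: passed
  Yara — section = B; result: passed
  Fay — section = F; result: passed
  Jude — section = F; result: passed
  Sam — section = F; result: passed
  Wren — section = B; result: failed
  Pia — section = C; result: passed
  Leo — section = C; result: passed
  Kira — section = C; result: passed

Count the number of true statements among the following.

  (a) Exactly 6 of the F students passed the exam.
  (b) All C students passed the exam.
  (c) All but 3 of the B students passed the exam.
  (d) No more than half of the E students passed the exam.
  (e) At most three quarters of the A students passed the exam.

5

(a) F: |A| = 8, |A ∩ B| = 6; needs |A ∩ B| = 6 — true.
(b) C: |A| = 6, |A ∩ B| = 6; needs A ⊆ B, i.e. every element of A is in B (|A ∖ B| = 0) — true.
(c) B: |A| = 7, |A ∩ B| = 4; needs |A ∖ B| = 3 — true.
(d) E: |A| = 5, |A ∩ B| = 2; needs |A ∩ B| ≤ |A ∖ B| — true.
(e) A: |A| = 9, |A ∩ B| = 6; needs |A ∩ B| / |A| ≤ 3/4 — true.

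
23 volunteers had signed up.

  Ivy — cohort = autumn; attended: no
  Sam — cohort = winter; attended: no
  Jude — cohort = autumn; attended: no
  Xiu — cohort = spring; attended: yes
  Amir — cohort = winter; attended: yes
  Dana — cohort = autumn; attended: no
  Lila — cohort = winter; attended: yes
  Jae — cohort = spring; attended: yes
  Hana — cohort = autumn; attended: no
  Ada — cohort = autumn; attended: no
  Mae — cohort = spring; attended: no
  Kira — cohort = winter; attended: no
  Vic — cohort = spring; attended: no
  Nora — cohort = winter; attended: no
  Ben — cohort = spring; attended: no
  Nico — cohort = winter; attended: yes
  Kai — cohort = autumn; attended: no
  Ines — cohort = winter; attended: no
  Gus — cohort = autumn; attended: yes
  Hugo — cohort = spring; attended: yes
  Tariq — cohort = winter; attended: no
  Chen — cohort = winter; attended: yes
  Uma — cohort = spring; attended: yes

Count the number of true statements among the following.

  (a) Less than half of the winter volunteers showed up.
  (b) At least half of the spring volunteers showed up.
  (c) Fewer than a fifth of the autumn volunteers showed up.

(a) winter: |A| = 9, |A ∩ B| = 4; needs |A ∩ B| < |A ∖ B| — true.
(b) spring: |A| = 7, |A ∩ B| = 4; needs |A ∩ B| ≥ |A ∖ B| — true.
(c) autumn: |A| = 7, |A ∩ B| = 1; needs |A ∩ B| / |A| < 1/5 — true.

3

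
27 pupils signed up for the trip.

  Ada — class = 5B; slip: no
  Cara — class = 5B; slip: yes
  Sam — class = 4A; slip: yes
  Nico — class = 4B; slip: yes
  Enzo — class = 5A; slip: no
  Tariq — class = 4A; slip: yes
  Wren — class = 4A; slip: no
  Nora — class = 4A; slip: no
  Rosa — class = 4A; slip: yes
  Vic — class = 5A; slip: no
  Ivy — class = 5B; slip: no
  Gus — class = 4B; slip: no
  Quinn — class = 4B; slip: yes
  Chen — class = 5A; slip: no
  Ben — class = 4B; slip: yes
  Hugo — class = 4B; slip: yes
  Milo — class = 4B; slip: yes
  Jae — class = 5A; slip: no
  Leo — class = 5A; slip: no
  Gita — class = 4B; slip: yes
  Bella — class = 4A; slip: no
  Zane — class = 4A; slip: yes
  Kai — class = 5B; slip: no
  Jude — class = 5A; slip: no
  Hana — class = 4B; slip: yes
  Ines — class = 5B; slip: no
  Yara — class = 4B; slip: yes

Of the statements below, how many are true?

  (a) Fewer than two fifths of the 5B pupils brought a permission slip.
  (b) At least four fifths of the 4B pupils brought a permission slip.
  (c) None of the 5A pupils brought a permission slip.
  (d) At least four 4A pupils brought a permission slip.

4

(a) 5B: |A| = 5, |A ∩ B| = 1; needs |A ∩ B| / |A| < 2/5 — true.
(b) 4B: |A| = 9, |A ∩ B| = 8; needs |A ∩ B| / |A| ≥ 4/5 — true.
(c) 5A: |A| = 6, |A ∩ B| = 0; needs A ∩ B = ∅ (|A ∩ B| = 0) — true.
(d) 4A: |A| = 7, |A ∩ B| = 4; needs |A ∩ B| ≥ 4 — true.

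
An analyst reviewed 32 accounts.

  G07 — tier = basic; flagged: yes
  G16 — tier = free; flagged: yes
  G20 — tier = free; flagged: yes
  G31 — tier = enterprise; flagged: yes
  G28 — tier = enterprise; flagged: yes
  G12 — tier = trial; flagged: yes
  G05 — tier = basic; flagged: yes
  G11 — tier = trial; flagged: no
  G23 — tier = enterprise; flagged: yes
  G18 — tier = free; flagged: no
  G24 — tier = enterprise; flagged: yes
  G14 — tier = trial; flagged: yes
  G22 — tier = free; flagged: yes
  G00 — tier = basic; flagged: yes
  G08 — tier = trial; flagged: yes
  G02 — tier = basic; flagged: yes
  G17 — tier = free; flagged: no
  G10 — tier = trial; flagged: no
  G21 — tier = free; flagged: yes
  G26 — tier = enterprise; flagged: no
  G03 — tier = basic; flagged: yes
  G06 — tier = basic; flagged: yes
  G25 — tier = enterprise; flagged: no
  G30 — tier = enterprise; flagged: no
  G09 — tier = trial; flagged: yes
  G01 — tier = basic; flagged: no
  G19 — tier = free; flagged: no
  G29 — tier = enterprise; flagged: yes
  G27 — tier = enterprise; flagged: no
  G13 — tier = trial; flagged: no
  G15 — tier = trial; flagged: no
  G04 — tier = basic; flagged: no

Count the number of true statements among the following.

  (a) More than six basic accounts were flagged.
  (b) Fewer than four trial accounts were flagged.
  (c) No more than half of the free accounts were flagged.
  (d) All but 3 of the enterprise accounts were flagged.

0

(a) basic: |A| = 8, |A ∩ B| = 6; needs |A ∩ B| > 6 — false.
(b) trial: |A| = 8, |A ∩ B| = 4; needs |A ∩ B| < 4 — false.
(c) free: |A| = 7, |A ∩ B| = 4; needs |A ∩ B| ≤ |A ∖ B| — false.
(d) enterprise: |A| = 9, |A ∩ B| = 5; needs |A ∖ B| = 3 — false.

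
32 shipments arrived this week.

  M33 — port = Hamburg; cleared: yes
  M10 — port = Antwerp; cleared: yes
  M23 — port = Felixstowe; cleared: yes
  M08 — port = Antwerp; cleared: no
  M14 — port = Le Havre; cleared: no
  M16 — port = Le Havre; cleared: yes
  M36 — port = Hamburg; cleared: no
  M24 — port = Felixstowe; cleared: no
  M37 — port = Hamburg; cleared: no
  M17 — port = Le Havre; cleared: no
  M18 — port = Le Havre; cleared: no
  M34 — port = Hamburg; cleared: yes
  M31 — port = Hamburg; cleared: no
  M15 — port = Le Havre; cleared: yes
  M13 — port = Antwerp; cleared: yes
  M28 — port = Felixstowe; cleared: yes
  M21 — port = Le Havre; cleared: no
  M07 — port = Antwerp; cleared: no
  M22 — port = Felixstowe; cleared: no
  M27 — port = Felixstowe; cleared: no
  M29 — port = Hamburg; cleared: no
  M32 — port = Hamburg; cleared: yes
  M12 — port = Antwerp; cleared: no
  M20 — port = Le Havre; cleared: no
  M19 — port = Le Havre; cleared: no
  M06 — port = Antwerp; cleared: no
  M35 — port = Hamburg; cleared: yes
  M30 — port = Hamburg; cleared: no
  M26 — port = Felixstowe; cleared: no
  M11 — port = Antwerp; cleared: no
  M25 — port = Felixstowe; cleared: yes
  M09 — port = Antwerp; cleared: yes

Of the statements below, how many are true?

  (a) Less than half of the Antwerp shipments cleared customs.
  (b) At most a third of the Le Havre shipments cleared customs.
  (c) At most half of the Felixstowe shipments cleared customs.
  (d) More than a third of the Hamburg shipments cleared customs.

(a) Antwerp: |A| = 8, |A ∩ B| = 3; needs |A ∩ B| < |A ∖ B| — true.
(b) Le Havre: |A| = 8, |A ∩ B| = 2; needs |A ∩ B| / |A| ≤ 1/3 — true.
(c) Felixstowe: |A| = 7, |A ∩ B| = 3; needs |A ∩ B| ≤ |A ∖ B| — true.
(d) Hamburg: |A| = 9, |A ∩ B| = 4; needs |A ∩ B| / |A| > 1/3 — true.

4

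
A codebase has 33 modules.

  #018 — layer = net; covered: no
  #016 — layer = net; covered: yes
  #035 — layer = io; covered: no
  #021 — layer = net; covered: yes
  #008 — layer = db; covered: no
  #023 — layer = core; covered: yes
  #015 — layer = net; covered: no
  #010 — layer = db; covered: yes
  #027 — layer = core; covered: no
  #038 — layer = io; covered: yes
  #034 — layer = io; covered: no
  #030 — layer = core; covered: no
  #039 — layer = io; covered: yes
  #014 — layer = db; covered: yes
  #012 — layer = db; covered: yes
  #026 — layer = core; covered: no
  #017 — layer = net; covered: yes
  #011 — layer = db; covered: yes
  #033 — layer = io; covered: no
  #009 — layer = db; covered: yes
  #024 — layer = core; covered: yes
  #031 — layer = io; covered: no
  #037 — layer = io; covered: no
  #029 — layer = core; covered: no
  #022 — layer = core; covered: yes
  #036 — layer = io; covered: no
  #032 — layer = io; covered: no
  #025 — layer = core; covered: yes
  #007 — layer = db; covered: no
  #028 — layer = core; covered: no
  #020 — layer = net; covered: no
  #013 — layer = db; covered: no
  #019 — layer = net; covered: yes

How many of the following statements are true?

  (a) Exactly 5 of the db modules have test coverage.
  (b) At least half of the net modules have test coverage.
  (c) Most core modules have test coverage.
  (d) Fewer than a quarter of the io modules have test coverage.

(a) db: |A| = 8, |A ∩ B| = 5; needs |A ∩ B| = 5 — true.
(b) net: |A| = 7, |A ∩ B| = 4; needs |A ∩ B| ≥ |A ∖ B| — true.
(c) core: |A| = 9, |A ∩ B| = 4; needs |A ∩ B| > |A ∖ B| — false.
(d) io: |A| = 9, |A ∩ B| = 2; needs |A ∩ B| / |A| < 1/4 — true.

3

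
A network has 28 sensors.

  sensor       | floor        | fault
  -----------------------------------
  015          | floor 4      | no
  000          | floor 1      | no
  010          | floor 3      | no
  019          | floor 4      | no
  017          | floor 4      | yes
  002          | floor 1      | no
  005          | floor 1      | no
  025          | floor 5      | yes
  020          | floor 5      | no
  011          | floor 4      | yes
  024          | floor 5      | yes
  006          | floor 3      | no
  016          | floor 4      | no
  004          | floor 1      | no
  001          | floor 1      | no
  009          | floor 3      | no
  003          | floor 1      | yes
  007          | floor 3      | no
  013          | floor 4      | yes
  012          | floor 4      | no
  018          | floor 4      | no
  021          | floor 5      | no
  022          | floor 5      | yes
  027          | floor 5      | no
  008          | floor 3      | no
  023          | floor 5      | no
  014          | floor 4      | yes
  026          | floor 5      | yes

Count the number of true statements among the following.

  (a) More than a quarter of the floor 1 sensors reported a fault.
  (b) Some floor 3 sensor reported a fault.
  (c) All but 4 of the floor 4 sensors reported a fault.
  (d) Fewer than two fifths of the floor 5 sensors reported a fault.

0

(a) floor 1: |A| = 6, |A ∩ B| = 1; needs |A ∩ B| / |A| > 1/4 — false.
(b) floor 3: |A| = 5, |A ∩ B| = 0; needs A ∩ B ≠ ∅ (|A ∩ B| ≥ 1) — false.
(c) floor 4: |A| = 9, |A ∩ B| = 4; needs |A ∖ B| = 4 — false.
(d) floor 5: |A| = 8, |A ∩ B| = 4; needs |A ∩ B| / |A| < 2/5 — false.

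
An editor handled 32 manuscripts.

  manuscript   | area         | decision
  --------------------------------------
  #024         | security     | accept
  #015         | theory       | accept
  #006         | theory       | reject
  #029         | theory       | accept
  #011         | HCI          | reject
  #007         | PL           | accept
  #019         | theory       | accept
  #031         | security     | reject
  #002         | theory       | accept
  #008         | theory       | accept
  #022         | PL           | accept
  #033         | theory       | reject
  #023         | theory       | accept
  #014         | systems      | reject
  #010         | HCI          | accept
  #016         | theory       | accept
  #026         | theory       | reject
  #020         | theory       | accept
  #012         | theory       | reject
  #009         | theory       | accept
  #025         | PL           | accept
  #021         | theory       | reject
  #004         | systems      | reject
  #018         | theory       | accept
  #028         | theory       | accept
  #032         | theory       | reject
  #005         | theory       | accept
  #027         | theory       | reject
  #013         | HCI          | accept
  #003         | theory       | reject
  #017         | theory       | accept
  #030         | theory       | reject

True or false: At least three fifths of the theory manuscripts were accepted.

The determiner here denotes the relation: |A ∩ B| / |A| ≥ 3/5.
|A| = 22, |A ∩ B| = 13, |A ∖ B| = 9.
|A ∩ B|/|A| = 13/22, so the statement is false.

False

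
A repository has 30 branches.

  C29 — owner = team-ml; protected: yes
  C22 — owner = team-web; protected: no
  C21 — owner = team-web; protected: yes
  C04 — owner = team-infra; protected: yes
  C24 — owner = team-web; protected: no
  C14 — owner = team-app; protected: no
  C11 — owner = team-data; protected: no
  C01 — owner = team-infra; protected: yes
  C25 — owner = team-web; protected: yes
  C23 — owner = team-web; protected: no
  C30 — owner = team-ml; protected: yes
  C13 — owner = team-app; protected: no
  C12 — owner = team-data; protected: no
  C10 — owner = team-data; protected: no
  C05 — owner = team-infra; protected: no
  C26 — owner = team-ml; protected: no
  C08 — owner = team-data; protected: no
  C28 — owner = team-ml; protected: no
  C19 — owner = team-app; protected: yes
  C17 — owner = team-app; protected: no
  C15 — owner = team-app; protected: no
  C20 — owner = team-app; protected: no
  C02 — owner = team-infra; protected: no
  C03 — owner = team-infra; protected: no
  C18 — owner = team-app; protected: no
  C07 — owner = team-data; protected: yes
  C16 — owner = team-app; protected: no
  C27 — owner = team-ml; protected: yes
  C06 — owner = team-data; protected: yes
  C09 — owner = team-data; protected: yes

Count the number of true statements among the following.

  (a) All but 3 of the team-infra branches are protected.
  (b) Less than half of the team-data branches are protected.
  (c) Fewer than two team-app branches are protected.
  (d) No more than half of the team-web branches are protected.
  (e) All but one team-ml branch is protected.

(a) team-infra: |A| = 5, |A ∩ B| = 2; needs |A ∖ B| = 3 — true.
(b) team-data: |A| = 7, |A ∩ B| = 3; needs |A ∩ B| < |A ∖ B| — true.
(c) team-app: |A| = 8, |A ∩ B| = 1; needs |A ∩ B| < 2 — true.
(d) team-web: |A| = 5, |A ∩ B| = 2; needs |A ∩ B| ≤ |A ∖ B| — true.
(e) team-ml: |A| = 5, |A ∩ B| = 3; needs |A ∖ B| = 1 — false.

4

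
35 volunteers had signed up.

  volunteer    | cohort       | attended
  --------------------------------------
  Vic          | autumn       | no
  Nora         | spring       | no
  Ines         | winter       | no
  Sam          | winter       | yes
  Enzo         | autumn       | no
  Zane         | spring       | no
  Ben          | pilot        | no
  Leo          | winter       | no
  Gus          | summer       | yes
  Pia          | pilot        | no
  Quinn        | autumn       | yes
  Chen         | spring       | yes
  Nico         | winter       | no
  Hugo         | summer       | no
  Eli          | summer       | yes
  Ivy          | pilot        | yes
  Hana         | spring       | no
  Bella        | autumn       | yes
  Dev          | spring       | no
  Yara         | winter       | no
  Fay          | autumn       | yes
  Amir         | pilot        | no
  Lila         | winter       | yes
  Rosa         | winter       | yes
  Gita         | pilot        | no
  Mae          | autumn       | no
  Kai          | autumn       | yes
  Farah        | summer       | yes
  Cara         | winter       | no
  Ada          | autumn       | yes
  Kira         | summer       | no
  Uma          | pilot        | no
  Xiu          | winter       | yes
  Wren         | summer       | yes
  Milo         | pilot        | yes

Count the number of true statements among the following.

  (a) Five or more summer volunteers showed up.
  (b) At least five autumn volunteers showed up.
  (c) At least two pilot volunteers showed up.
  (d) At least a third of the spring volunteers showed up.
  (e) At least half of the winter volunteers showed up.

2

(a) summer: |A| = 6, |A ∩ B| = 4; needs |A ∩ B| ≥ 5 — false.
(b) autumn: |A| = 8, |A ∩ B| = 5; needs |A ∩ B| ≥ 5 — true.
(c) pilot: |A| = 7, |A ∩ B| = 2; needs |A ∩ B| ≥ 2 — true.
(d) spring: |A| = 5, |A ∩ B| = 1; needs |A ∩ B| / |A| ≥ 1/3 — false.
(e) winter: |A| = 9, |A ∩ B| = 4; needs |A ∩ B| ≥ |A ∖ B| — false.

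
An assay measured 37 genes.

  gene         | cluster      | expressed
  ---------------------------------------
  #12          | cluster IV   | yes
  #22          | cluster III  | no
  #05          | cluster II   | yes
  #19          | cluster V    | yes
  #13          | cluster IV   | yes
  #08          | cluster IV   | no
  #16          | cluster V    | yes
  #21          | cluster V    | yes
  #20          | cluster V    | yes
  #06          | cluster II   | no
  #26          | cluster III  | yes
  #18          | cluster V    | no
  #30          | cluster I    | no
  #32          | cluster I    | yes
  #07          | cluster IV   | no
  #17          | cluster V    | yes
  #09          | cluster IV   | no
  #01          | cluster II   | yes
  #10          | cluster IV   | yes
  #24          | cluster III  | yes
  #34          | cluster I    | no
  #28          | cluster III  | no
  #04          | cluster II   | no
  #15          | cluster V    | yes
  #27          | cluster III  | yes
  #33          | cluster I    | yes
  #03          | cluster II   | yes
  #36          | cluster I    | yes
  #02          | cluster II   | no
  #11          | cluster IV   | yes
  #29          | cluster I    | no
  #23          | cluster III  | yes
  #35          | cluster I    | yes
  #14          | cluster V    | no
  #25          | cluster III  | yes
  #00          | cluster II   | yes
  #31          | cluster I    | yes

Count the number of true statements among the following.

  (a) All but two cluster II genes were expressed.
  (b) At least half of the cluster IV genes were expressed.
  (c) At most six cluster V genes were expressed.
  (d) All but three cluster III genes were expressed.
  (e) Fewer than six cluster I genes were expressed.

(a) cluster II: |A| = 7, |A ∩ B| = 4; needs |A ∖ B| = 2 — false.
(b) cluster IV: |A| = 7, |A ∩ B| = 4; needs |A ∩ B| ≥ |A ∖ B| — true.
(c) cluster V: |A| = 8, |A ∩ B| = 6; needs |A ∩ B| ≤ 6 — true.
(d) cluster III: |A| = 7, |A ∩ B| = 5; needs |A ∖ B| = 3 — false.
(e) cluster I: |A| = 8, |A ∩ B| = 5; needs |A ∩ B| < 6 — true.

3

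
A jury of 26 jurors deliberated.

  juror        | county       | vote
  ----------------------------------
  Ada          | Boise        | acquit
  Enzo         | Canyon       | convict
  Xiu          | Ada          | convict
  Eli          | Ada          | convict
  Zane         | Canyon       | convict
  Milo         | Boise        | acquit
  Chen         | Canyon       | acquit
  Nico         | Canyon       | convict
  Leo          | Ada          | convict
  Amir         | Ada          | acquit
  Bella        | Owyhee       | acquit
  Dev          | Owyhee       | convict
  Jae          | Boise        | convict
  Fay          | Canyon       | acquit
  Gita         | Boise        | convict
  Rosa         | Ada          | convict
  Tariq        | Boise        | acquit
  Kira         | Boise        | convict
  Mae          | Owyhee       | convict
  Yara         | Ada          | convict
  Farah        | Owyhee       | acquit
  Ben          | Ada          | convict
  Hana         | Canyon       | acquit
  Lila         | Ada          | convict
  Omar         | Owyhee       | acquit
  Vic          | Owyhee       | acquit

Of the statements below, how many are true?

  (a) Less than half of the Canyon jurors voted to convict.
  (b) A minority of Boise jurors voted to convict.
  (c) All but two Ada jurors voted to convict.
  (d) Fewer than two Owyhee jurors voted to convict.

0

(a) Canyon: |A| = 6, |A ∩ B| = 3; needs |A ∩ B| < |A ∖ B| — false.
(b) Boise: |A| = 6, |A ∩ B| = 3; needs |A ∩ B| < |A ∖ B| — false.
(c) Ada: |A| = 8, |A ∩ B| = 7; needs |A ∖ B| = 2 — false.
(d) Owyhee: |A| = 6, |A ∩ B| = 2; needs |A ∩ B| < 2 — false.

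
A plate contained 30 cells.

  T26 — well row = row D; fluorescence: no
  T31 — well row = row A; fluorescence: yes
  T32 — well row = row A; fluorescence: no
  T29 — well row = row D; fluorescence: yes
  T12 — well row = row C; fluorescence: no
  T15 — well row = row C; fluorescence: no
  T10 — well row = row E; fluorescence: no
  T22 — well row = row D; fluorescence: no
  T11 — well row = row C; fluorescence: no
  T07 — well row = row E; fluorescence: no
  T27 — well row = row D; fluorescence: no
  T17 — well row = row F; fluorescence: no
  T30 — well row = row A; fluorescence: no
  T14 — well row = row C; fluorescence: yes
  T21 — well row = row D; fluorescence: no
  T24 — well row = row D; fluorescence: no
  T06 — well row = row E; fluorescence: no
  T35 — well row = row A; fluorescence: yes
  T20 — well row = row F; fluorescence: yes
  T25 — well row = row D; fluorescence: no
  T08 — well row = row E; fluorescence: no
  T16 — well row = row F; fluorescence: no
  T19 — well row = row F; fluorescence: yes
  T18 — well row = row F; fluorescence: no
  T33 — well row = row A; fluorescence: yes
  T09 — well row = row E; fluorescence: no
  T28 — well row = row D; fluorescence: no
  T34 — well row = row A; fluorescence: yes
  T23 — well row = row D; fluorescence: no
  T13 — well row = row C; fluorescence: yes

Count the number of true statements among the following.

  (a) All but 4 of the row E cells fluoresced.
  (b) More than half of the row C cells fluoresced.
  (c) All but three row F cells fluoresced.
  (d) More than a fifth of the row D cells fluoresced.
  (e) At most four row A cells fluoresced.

(a) row E: |A| = 5, |A ∩ B| = 0; needs |A ∖ B| = 4 — false.
(b) row C: |A| = 5, |A ∩ B| = 2; needs |A ∩ B| > |A ∖ B| — false.
(c) row F: |A| = 5, |A ∩ B| = 2; needs |A ∖ B| = 3 — true.
(d) row D: |A| = 9, |A ∩ B| = 1; needs |A ∩ B| / |A| > 1/5 — false.
(e) row A: |A| = 6, |A ∩ B| = 4; needs |A ∩ B| ≤ 4 — true.

2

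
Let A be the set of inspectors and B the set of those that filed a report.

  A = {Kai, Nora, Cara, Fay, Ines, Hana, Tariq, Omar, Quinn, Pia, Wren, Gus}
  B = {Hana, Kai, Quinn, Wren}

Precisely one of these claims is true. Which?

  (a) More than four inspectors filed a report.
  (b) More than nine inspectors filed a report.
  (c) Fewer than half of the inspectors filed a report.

|A| = 12, |A ∩ B| = 4, |A ∖ B| = 8.
(a) requires |A ∩ B| > 4: false.
(b) requires |A ∩ B| > 9: false.
(c) requires |A ∩ B| < |A ∖ B|: true.

(c)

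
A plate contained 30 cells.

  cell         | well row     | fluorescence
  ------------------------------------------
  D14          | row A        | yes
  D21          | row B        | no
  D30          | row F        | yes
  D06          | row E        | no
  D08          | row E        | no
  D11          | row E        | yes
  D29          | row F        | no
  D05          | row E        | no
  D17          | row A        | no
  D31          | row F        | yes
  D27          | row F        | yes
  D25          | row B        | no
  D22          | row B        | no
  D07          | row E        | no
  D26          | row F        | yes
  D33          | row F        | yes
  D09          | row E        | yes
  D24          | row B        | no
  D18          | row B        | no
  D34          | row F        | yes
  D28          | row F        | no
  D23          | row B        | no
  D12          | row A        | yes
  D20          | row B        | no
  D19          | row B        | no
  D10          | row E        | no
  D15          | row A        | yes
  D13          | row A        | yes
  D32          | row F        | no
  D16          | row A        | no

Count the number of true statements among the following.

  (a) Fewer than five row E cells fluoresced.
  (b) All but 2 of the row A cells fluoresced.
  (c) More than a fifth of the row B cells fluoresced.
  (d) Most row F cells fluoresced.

3

(a) row E: |A| = 7, |A ∩ B| = 2; needs |A ∩ B| < 5 — true.
(b) row A: |A| = 6, |A ∩ B| = 4; needs |A ∖ B| = 2 — true.
(c) row B: |A| = 8, |A ∩ B| = 0; needs |A ∩ B| / |A| > 1/5 — false.
(d) row F: |A| = 9, |A ∩ B| = 6; needs |A ∩ B| > |A ∖ B| — true.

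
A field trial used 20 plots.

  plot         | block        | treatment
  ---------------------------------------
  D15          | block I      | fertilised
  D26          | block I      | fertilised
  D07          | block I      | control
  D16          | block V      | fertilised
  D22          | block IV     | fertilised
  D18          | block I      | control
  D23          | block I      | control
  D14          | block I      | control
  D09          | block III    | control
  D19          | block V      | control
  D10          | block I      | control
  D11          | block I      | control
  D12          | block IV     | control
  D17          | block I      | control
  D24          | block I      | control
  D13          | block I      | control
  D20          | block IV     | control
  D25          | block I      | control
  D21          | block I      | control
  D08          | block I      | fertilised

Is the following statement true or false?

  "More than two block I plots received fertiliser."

True

'More than two block I plots received fertiliser' holds iff |A ∩ B| > 2.
A (the restrictor) = {D15, D26, D07, D18, D23, D14, D10, D11, D17, D24, D13, D25, D21, D08}, |A| = 14.
A ∩ B = {D15, D26, D08}, so |A ∩ B| = 3.
|A ∩ B| = 3, so the statement is true.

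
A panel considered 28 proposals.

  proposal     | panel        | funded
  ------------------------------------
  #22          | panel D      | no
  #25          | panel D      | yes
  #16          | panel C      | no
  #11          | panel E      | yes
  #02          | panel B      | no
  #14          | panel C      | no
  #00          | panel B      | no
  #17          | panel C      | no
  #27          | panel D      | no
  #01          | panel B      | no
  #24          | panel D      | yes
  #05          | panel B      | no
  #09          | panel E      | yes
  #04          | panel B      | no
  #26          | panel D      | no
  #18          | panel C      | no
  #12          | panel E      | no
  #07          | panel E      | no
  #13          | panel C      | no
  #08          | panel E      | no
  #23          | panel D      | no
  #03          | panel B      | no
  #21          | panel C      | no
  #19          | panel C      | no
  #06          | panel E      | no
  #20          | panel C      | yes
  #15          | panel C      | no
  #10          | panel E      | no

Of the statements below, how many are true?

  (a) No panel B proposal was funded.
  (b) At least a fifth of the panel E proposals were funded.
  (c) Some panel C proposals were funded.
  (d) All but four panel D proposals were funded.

4

(a) panel B: |A| = 6, |A ∩ B| = 0; needs A ∩ B = ∅ (|A ∩ B| = 0) — true.
(b) panel E: |A| = 7, |A ∩ B| = 2; needs |A ∩ B| / |A| ≥ 1/5 — true.
(c) panel C: |A| = 9, |A ∩ B| = 1; needs A ∩ B ≠ ∅ (|A ∩ B| ≥ 1) — true.
(d) panel D: |A| = 6, |A ∩ B| = 2; needs |A ∖ B| = 4 — true.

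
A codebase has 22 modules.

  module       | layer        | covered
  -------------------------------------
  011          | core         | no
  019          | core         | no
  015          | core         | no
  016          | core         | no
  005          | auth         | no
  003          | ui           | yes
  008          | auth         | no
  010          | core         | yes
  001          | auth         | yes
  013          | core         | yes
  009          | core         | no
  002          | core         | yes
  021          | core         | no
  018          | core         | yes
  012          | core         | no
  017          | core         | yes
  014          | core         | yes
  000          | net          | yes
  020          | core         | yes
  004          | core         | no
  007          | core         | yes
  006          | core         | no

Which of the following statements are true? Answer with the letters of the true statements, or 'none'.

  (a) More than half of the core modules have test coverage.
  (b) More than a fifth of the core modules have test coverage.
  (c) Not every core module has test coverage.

|A| = 17, |A ∩ B| = 8, |A ∖ B| = 9.
(a) |A ∩ B| > |A ∖ B|: fails.
(b) |A ∩ B| / |A| > 1/5: holds.
(c) A ⊄ B (|A ∖ B| ≥ 1): holds.

(b), (c)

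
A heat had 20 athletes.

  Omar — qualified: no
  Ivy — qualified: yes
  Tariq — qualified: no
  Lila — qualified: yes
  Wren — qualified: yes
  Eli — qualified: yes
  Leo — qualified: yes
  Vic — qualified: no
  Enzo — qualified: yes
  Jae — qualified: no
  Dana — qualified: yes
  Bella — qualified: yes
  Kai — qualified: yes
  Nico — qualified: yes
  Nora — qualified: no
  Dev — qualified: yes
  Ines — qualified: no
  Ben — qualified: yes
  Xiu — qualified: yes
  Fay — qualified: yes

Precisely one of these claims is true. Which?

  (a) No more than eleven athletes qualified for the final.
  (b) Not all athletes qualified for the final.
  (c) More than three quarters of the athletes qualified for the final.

|A| = 20, |A ∩ B| = 14, |A ∖ B| = 6.
(a) requires |A ∩ B| ≤ 11: false.
(b) requires A ⊄ B (|A ∖ B| ≥ 1): true.
(c) requires |A ∩ B| / |A| > 3/4: false.

(b)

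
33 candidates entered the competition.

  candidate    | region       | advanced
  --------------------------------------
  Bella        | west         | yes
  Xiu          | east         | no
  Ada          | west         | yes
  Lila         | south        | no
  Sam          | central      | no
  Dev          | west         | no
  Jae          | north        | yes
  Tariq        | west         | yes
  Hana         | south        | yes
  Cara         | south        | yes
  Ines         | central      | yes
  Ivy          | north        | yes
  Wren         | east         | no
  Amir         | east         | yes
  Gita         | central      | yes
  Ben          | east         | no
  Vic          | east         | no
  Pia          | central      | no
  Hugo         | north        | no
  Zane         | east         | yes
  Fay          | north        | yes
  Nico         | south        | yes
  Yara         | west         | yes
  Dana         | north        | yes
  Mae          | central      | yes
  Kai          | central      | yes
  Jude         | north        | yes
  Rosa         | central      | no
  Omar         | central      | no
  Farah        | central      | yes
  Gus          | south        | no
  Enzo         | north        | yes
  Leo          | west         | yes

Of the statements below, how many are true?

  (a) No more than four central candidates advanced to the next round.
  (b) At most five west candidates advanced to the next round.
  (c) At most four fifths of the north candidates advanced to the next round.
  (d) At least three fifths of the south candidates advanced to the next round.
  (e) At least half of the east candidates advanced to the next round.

2

(a) central: |A| = 9, |A ∩ B| = 5; needs |A ∩ B| ≤ 4 — false.
(b) west: |A| = 6, |A ∩ B| = 5; needs |A ∩ B| ≤ 5 — true.
(c) north: |A| = 7, |A ∩ B| = 6; needs |A ∩ B| / |A| ≤ 4/5 — false.
(d) south: |A| = 5, |A ∩ B| = 3; needs |A ∩ B| / |A| ≥ 3/5 — true.
(e) east: |A| = 6, |A ∩ B| = 2; needs |A ∩ B| ≥ |A ∖ B| — false.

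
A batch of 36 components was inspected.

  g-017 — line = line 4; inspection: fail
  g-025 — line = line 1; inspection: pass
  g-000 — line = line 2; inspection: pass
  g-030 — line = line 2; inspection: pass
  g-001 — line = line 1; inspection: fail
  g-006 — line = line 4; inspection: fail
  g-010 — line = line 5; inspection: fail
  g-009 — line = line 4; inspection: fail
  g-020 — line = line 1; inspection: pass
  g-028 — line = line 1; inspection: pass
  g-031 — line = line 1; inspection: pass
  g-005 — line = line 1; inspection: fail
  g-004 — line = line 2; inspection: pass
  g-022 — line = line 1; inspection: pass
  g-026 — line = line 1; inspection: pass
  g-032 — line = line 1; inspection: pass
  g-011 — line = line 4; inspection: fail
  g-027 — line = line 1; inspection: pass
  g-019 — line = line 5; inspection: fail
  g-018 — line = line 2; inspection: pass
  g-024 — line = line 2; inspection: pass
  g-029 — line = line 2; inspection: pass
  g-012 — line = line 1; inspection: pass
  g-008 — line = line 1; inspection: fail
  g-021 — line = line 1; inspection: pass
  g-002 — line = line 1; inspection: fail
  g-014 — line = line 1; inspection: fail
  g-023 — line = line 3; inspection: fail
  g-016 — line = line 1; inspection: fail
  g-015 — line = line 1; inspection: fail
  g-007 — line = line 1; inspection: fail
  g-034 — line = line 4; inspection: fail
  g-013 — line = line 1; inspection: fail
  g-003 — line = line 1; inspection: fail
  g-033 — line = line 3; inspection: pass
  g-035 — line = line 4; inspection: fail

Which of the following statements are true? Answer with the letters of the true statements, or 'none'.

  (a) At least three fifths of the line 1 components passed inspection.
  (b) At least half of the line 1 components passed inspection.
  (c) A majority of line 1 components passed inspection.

|A| = 20, |A ∩ B| = 10, |A ∖ B| = 10.
(a) |A ∩ B| / |A| ≥ 3/5: fails.
(b) |A ∩ B| ≥ |A ∖ B|: holds.
(c) |A ∩ B| > |A ∖ B|: fails.

(b)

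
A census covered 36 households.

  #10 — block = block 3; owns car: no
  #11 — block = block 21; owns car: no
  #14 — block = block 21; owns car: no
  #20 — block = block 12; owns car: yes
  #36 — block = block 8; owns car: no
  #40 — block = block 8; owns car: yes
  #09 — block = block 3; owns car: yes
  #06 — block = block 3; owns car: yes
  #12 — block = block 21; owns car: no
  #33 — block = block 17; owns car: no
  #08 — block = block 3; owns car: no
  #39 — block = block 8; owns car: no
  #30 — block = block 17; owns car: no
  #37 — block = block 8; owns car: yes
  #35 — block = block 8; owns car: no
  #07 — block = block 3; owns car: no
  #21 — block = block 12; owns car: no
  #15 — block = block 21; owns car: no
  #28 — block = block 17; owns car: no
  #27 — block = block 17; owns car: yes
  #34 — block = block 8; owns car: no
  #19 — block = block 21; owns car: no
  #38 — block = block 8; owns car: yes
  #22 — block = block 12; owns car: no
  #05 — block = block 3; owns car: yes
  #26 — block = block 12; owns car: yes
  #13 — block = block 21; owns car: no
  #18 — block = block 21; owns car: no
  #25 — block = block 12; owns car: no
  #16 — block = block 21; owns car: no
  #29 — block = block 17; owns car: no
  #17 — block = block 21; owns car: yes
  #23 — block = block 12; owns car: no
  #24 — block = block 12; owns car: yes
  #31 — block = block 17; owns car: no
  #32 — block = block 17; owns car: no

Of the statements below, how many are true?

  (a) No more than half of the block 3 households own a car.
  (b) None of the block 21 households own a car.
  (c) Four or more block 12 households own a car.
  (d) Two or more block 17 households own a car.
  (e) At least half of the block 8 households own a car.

(a) block 3: |A| = 6, |A ∩ B| = 3; needs |A ∩ B| ≤ |A ∖ B| — true.
(b) block 21: |A| = 9, |A ∩ B| = 1; needs A ∩ B = ∅ (|A ∩ B| = 0) — false.
(c) block 12: |A| = 7, |A ∩ B| = 3; needs |A ∩ B| ≥ 4 — false.
(d) block 17: |A| = 7, |A ∩ B| = 1; needs |A ∩ B| ≥ 2 — false.
(e) block 8: |A| = 7, |A ∩ B| = 3; needs |A ∩ B| ≥ |A ∖ B| — false.

1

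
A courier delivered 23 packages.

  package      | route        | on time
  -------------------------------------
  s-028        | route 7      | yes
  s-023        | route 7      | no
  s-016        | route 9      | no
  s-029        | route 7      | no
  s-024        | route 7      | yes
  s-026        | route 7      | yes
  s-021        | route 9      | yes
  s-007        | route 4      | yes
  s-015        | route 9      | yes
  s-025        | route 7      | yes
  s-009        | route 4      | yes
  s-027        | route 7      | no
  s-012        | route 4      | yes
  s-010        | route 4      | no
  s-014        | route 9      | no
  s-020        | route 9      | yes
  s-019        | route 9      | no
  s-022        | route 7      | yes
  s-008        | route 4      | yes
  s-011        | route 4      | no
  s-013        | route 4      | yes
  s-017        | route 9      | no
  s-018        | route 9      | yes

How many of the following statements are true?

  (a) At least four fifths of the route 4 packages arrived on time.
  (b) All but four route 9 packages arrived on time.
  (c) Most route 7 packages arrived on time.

2

(a) route 4: |A| = 7, |A ∩ B| = 5; needs |A ∩ B| / |A| ≥ 4/5 — false.
(b) route 9: |A| = 8, |A ∩ B| = 4; needs |A ∖ B| = 4 — true.
(c) route 7: |A| = 8, |A ∩ B| = 5; needs |A ∩ B| > |A ∖ B| — true.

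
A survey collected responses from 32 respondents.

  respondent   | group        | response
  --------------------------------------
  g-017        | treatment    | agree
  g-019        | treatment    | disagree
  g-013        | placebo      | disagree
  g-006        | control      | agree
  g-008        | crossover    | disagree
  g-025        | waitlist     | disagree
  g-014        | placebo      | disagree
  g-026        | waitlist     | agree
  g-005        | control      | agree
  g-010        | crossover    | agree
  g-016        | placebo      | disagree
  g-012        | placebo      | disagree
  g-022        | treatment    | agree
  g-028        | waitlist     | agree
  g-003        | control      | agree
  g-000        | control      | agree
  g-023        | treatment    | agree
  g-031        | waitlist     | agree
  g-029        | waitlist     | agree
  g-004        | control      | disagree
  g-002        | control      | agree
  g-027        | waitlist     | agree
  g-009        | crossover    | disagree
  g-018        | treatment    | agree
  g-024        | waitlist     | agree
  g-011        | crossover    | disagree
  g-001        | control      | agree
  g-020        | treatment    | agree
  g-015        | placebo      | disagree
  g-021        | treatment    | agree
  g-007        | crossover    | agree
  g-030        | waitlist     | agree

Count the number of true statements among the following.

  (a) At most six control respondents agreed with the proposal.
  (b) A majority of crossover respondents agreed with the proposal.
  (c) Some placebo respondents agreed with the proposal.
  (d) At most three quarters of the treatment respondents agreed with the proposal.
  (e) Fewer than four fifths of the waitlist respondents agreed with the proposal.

1

(a) control: |A| = 7, |A ∩ B| = 6; needs |A ∩ B| ≤ 6 — true.
(b) crossover: |A| = 5, |A ∩ B| = 2; needs |A ∩ B| > |A ∖ B| — false.
(c) placebo: |A| = 5, |A ∩ B| = 0; needs A ∩ B ≠ ∅ (|A ∩ B| ≥ 1) — false.
(d) treatment: |A| = 7, |A ∩ B| = 6; needs |A ∩ B| / |A| ≤ 3/4 — false.
(e) waitlist: |A| = 8, |A ∩ B| = 7; needs |A ∩ B| / |A| < 4/5 — false.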